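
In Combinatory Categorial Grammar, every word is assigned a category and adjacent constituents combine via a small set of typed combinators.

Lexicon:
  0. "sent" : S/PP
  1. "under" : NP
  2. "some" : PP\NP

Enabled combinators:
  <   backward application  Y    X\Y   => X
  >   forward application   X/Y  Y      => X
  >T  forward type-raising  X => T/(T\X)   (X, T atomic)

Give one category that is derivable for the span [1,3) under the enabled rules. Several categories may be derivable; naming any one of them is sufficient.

[0,3] S   >
  [0,1] "sent" : S/PP
  [1,3] PP   <
    [1,2] "under" : NP
    [2,3] "some" : PP\NP

PP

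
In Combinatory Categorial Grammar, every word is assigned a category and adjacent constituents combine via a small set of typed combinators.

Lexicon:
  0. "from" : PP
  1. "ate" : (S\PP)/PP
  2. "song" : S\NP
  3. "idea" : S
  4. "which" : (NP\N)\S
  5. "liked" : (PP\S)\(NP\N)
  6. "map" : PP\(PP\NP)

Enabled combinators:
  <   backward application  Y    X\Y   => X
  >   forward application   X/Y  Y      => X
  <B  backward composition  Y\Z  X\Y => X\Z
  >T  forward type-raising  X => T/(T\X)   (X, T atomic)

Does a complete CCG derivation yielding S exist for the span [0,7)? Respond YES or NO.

[0,7] S   >
  [0,1] S/(S\PP)   >T
    [0,1] "from" : PP
  [1,7] S\PP   >
    [1,2] "ate" : (S\PP)/PP
    [2,7] PP   <
      [2,6] PP\NP   <B
        [2,3] "song" : S\NP
        [3,6] PP\S   <
          [3,5] NP\N   <
            [3,4] "idea" : S
            [4,5] "which" : (NP\N)\S
          [5,6] "liked" : (PP\S)\(NP\N)
      [6,7] "map" : PP\(PP\NP)

YES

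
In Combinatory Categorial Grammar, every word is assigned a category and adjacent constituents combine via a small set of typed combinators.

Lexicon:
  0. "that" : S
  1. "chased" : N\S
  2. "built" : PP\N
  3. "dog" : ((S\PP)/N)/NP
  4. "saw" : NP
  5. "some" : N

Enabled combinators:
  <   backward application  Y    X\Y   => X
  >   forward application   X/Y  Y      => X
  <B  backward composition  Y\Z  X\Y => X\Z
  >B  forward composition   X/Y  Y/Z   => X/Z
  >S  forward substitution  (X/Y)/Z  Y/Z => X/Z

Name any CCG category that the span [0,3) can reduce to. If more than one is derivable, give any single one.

PP

[0,6] S   <
  [0,3] PP   <
    [0,1] "that" : S
    [1,3] PP\S   <B
      [1,2] "chased" : N\S
      [2,3] "built" : PP\N
  [3,6] S\PP   >
    [3,5] (S\PP)/N   >
      [3,4] "dog" : ((S\PP)/N)/NP
      [4,5] "saw" : NP
    [5,6] "some" : N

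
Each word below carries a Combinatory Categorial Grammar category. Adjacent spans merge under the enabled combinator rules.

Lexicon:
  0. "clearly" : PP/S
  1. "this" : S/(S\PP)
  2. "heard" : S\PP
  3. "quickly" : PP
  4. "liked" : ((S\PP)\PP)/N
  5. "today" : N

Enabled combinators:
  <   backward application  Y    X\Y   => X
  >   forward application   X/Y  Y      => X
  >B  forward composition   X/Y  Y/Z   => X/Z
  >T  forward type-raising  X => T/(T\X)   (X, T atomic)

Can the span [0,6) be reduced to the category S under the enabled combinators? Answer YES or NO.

YES

[0,6] S   <
  [0,3] PP   >
    [0,1] "clearly" : PP/S
    [1,3] S   >
      [1,2] "this" : S/(S\PP)
      [2,3] "heard" : S\PP
  [3,6] S\PP   <
    [3,4] "quickly" : PP
    [4,6] (S\PP)\PP   >
      [4,5] "liked" : ((S\PP)\PP)/N
      [5,6] "today" : N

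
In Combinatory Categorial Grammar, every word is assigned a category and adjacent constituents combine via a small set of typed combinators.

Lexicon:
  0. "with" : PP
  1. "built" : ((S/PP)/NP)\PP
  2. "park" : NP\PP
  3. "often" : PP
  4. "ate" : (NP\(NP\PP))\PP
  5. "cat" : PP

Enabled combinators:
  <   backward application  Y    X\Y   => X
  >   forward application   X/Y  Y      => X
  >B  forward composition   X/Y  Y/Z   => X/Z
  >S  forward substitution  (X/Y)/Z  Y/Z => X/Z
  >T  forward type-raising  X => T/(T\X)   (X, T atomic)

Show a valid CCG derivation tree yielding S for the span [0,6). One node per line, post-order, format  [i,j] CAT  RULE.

[0,1] PP  lex  "with"
[1,2] ((S/PP)/NP)\PP  lex  "built"
[0,2] (S/PP)/NP  <  k=1
[2,3] NP\PP  lex  "park"
[3,4] PP  lex  "often"
[4,5] (NP\(NP\PP))\PP  lex  "ate"
[3,5] NP\(NP\PP)  <  k=4
[2,5] NP  <  k=3
[0,5] S/PP  >  k=2
[5,6] PP  lex  "cat"
[0,6] S  >  k=5

[0,6] S   >
  [0,5] S/PP   >
    [0,2] (S/PP)/NP   <
      [0,1] "with" : PP
      [1,2] "built" : ((S/PP)/NP)\PP
    [2,5] NP   <
      [2,3] "park" : NP\PP
      [3,5] NP\(NP\PP)   <
        [3,4] "often" : PP
        [4,5] "ate" : (NP\(NP\PP))\PP
  [5,6] "cat" : PP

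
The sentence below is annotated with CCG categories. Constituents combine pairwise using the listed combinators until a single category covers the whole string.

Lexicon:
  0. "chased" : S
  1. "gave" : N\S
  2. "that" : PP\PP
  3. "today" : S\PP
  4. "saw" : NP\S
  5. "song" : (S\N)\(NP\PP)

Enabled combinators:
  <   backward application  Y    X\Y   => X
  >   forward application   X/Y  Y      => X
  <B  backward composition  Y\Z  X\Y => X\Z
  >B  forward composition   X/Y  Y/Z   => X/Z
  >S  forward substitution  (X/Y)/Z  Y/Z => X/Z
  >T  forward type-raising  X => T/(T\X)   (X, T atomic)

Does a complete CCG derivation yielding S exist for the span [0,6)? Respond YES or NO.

[0,6] S   <
  [0,2] N   >
    [0,1] N/(N\S)   >T
      [0,1] "chased" : S
    [1,2] "gave" : N\S
  [2,6] S\N   <
    [2,5] NP\PP   <B
      [2,4] S\PP   <B
        [2,3] "that" : PP\PP
        [3,4] "today" : S\PP
      [4,5] "saw" : NP\S
    [5,6] "song" : (S\N)\(NP\PP)

YES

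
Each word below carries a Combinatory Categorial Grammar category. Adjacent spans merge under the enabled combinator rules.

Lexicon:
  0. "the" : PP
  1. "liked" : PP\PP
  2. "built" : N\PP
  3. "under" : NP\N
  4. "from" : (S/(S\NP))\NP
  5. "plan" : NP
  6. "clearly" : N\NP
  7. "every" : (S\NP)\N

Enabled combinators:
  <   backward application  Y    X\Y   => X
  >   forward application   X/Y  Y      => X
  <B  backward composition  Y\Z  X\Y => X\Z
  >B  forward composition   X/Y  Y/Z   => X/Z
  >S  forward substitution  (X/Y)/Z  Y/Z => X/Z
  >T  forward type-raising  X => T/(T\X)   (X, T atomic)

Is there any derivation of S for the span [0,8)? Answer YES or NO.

YES

[0,8] S   >
  [0,5] S/(S\NP)   <
    [0,4] NP   <
      [0,1] "the" : PP
      [1,4] NP\PP   <B
        [1,2] "liked" : PP\PP
        [2,4] NP\PP   <B
          [2,3] "built" : N\PP
          [3,4] "under" : NP\N
    [4,5] "from" : (S/(S\NP))\NP
  [5,8] S\NP   <
    [5,7] N   >
      [5,6] N/(N\NP)   >T
        [5,6] "plan" : NP
      [6,7] "clearly" : N\NP
    [7,8] "every" : (S\NP)\N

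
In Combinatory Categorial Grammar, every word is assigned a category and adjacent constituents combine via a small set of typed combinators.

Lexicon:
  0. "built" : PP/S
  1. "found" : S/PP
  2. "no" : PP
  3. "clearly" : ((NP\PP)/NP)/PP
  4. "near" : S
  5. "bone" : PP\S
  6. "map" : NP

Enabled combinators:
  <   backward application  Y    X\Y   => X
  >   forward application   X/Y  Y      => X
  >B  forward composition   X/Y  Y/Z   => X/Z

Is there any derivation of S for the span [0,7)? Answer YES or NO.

NO

PP/S S/PP PP ((NP\PP)/NP)/PP S PP\S NP
CKY chart[0,7] = {NP}; S ∉ chart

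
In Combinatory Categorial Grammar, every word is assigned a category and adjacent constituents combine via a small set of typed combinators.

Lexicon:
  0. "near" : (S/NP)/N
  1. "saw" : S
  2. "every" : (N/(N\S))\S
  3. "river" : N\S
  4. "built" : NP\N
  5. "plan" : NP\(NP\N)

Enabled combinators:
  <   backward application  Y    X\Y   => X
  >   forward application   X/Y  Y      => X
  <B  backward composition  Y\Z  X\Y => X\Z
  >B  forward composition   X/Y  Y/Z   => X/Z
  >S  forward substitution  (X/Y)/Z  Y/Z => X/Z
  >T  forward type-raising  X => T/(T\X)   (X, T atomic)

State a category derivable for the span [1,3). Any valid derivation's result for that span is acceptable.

[0,6] S   >
  [0,4] S/NP   >
    [0,1] "near" : (S/NP)/N
    [1,4] N   >
      [1,3] N/(N\S)   <
        [1,2] "saw" : S
        [2,3] "every" : (N/(N\S))\S
      [3,4] "river" : N\S
  [4,6] NP   <
    [4,5] "built" : NP\N
    [5,6] "plan" : NP\(NP\N)

N/(N\S)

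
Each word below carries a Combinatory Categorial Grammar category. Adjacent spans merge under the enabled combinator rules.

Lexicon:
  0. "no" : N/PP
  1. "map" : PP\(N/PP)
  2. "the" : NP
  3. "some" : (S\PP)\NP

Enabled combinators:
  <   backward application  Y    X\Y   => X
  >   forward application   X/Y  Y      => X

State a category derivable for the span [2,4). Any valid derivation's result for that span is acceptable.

[0,4] S   <
  [0,2] PP   <
    [0,1] "no" : N/PP
    [1,2] "map" : PP\(N/PP)
  [2,4] S\PP   <
    [2,3] "the" : NP
    [3,4] "some" : (S\PP)\NP

S\PP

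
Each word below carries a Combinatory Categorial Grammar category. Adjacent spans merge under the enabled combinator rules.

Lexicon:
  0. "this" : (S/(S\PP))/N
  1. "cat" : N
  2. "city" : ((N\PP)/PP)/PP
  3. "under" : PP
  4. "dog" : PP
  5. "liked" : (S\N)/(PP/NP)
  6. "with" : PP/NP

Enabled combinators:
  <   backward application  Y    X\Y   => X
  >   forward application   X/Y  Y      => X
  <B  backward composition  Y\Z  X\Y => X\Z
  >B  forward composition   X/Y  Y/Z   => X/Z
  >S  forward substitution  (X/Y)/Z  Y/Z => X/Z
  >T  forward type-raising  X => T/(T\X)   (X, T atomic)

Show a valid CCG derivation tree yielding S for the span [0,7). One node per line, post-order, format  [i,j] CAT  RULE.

[0,1] (S/(S\PP))/N  lex  "this"
[1,2] N  lex  "cat"
[0,2] S/(S\PP)  >  k=1
[2,3] ((N\PP)/PP)/PP  lex  "city"
[3,4] PP  lex  "under"
[2,4] (N\PP)/PP  >  k=3
[4,5] PP  lex  "dog"
[2,5] N\PP  >  k=4
[5,6] (S\N)/(PP/NP)  lex  "liked"
[6,7] PP/NP  lex  "with"
[5,7] S\N  >  k=6
[2,7] S\PP  <B  k=5
[0,7] S  >  k=2

[0,7] S   >
  [0,2] S/(S\PP)   >
    [0,1] "this" : (S/(S\PP))/N
    [1,2] "cat" : N
  [2,7] S\PP   <B
    [2,5] N\PP   >
      [2,4] (N\PP)/PP   >
        [2,3] "city" : ((N\PP)/PP)/PP
        [3,4] "under" : PP
      [4,5] "dog" : PP
    [5,7] S\N   >
      [5,6] "liked" : (S\N)/(PP/NP)
      [6,7] "with" : PP/NP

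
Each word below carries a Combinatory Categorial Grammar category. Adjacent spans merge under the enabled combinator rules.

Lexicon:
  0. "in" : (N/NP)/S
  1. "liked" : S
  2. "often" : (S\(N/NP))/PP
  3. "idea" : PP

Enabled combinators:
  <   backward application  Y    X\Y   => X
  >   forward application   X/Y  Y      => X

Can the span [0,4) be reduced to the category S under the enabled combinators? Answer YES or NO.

YES

[0,4] S   <
  [0,2] N/NP   >
    [0,1] "in" : (N/NP)/S
    [1,2] "liked" : S
  [2,4] S\(N/NP)   >
    [2,3] "often" : (S\(N/NP))/PP
    [3,4] "idea" : PP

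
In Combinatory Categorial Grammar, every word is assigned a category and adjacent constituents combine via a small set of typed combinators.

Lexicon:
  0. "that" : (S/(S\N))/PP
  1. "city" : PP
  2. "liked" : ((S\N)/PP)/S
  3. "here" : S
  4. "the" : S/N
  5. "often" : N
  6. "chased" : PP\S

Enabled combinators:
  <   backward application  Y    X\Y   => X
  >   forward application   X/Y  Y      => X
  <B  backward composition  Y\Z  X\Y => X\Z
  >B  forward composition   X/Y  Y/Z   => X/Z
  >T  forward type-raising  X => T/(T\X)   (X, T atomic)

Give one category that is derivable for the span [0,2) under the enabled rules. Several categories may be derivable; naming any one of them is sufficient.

S/(S\N)

[0,7] S   >
  [0,2] S/(S\N)   >
    [0,1] "that" : (S/(S\N))/PP
    [1,2] "city" : PP
  [2,7] S\N   >
    [2,4] (S\N)/PP   >
      [2,3] "liked" : ((S\N)/PP)/S
      [3,4] "here" : S
    [4,7] PP   <
      [4,6] S   >
        [4,5] "the" : S/N
        [5,6] "often" : N
      [6,7] "chased" : PP\S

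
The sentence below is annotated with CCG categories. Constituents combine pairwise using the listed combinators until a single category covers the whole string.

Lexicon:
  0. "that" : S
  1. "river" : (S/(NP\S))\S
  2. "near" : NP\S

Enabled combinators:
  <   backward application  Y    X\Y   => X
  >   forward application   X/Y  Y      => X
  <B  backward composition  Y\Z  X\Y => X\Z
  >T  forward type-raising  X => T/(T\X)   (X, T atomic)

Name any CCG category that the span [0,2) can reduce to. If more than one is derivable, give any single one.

S/(NP\S)

[0,3] S   >
  [0,2] S/(NP\S)   <
    [0,1] "that" : S
    [1,2] "river" : (S/(NP\S))\S
  [2,3] "near" : NP\S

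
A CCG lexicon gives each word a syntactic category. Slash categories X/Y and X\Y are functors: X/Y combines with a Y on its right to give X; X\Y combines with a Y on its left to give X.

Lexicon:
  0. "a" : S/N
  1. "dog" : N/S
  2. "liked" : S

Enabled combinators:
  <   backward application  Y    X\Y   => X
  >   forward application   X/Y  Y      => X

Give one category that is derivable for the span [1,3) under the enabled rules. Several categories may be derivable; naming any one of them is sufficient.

[0,3] S   >
  [0,1] "a" : S/N
  [1,3] N   >
    [1,2] "dog" : N/S
    [2,3] "liked" : S

N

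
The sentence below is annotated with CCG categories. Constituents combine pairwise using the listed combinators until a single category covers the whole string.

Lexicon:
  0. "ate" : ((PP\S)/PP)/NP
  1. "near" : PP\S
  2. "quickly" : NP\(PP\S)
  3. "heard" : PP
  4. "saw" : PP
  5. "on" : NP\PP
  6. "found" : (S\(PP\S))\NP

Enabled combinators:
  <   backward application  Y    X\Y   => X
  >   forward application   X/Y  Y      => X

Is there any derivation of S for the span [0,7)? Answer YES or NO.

[0,7] S   <
  [0,4] PP\S   >
    [0,3] (PP\S)/PP   >
      [0,1] "ate" : ((PP\S)/PP)/NP
      [1,3] NP   <
        [1,2] "near" : PP\S
        [2,3] "quickly" : NP\(PP\S)
    [3,4] "heard" : PP
  [4,7] S\(PP\S)   <
    [4,6] NP   <
      [4,5] "saw" : PP
      [5,6] "on" : NP\PP
    [6,7] "found" : (S\(PP\S))\NP

YES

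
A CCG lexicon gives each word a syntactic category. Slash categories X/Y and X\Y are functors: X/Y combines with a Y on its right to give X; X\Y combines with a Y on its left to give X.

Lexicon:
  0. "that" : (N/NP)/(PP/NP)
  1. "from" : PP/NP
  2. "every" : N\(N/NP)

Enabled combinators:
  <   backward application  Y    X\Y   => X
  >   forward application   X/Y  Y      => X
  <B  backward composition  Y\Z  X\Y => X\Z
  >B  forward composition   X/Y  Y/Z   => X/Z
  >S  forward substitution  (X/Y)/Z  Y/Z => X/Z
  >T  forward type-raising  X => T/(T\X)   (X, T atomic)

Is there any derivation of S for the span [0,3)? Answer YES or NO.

NO

(N/NP)/(PP/NP) PP/NP N\(N/NP)
CKY chart[0,3] = {N, N/(N\N), NP/(NP\N), PP/(PP\N), S/(S\N)}; S ∉ chart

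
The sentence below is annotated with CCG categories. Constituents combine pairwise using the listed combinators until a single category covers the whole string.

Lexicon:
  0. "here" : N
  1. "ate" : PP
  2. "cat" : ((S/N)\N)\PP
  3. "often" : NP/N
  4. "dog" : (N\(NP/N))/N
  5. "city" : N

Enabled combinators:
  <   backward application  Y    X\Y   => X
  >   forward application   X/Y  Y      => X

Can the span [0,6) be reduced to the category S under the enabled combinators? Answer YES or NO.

YES

[0,6] S   >
  [0,3] S/N   <
    [0,1] "here" : N
    [1,3] (S/N)\N   <
      [1,2] "ate" : PP
      [2,3] "cat" : ((S/N)\N)\PP
  [3,6] N   <
    [3,4] "often" : NP/N
    [4,6] N\(NP/N)   >
      [4,5] "dog" : (N\(NP/N))/N
      [5,6] "city" : N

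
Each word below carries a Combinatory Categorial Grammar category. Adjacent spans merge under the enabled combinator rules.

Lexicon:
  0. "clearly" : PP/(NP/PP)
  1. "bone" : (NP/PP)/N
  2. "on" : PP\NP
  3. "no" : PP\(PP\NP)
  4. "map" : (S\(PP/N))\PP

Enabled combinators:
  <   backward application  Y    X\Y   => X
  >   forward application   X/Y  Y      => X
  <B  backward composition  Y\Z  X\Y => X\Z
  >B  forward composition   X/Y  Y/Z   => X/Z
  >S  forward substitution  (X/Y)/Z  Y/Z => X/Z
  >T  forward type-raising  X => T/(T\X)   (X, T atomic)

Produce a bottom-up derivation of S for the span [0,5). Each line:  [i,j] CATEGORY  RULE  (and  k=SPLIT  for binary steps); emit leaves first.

[0,1] PP/(NP/PP)  lex  "clearly"
[1,2] (NP/PP)/N  lex  "bone"
[0,2] PP/N  >B  k=1
[2,3] PP\NP  lex  "on"
[3,4] PP\(PP\NP)  lex  "no"
[2,4] PP  <  k=3
[4,5] (S\(PP/N))\PP  lex  "map"
[2,5] S\(PP/N)  <  k=4
[0,5] S  <  k=2

[0,5] S   <
  [0,2] PP/N   >B
    [0,1] "clearly" : PP/(NP/PP)
    [1,2] "bone" : (NP/PP)/N
  [2,5] S\(PP/N)   <
    [2,4] PP   <
      [2,3] "on" : PP\NP
      [3,4] "no" : PP\(PP\NP)
    [4,5] "map" : (S\(PP/N))\PP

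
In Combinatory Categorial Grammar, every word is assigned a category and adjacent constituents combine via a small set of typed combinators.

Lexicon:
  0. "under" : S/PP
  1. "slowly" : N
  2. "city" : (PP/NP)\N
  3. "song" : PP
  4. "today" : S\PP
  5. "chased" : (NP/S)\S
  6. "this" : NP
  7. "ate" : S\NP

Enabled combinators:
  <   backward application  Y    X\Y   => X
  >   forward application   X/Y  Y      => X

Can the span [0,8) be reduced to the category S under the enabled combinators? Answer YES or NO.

[0,8] S   >
  [0,1] "under" : S/PP
  [1,8] PP   >
    [1,3] PP/NP   <
      [1,2] "slowly" : N
      [2,3] "city" : (PP/NP)\N
    [3,8] NP   >
      [3,6] NP/S   <
        [3,5] S   <
          [3,4] "song" : PP
          [4,5] "today" : S\PP
        [5,6] "chased" : (NP/S)\S
      [6,8] S   <
        [6,7] "this" : NP
        [7,8] "ate" : S\NP

YES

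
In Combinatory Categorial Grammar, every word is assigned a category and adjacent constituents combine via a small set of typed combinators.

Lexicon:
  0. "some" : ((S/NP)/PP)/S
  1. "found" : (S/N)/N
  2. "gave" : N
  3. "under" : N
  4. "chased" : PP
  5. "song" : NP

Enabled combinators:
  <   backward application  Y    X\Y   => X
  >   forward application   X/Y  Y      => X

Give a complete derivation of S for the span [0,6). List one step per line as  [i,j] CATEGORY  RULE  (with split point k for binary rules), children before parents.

[0,6] S   >
  [0,5] S/NP   >
    [0,4] (S/NP)/PP   >
      [0,1] "some" : ((S/NP)/PP)/S
      [1,4] S   >
        [1,3] S/N   >
          [1,2] "found" : (S/N)/N
          [2,3] "gave" : N
        [3,4] "under" : N
    [4,5] "chased" : PP
  [5,6] "song" : NP

[0,1] ((S/NP)/PP)/S  lex  "some"
[1,2] (S/N)/N  lex  "found"
[2,3] N  lex  "gave"
[1,3] S/N  >  k=2
[3,4] N  lex  "under"
[1,4] S  >  k=3
[0,4] (S/NP)/PP  >  k=1
[4,5] PP  lex  "chased"
[0,5] S/NP  >  k=4
[5,6] NP  lex  "song"
[0,6] S  >  k=5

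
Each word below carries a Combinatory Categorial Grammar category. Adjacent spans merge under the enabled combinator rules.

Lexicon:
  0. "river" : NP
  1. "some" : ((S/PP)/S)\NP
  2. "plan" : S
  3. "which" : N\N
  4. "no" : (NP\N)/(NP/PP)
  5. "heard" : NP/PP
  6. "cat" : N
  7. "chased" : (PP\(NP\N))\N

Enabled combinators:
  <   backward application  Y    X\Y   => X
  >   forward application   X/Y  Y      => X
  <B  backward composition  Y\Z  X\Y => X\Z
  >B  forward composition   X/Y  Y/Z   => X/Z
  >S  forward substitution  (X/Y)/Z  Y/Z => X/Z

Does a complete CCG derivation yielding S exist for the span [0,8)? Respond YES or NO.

[0,8] S   >
  [0,3] S/PP   >
    [0,2] (S/PP)/S   <
      [0,1] "river" : NP
      [1,2] "some" : ((S/PP)/S)\NP
    [2,3] "plan" : S
  [3,8] PP   <
    [3,6] NP\N   <B
      [3,4] "which" : N\N
      [4,6] NP\N   >
        [4,5] "no" : (NP\N)/(NP/PP)
        [5,6] "heard" : NP/PP
    [6,8] PP\(NP\N)   <
      [6,7] "cat" : N
      [7,8] "chased" : (PP\(NP\N))\N

YES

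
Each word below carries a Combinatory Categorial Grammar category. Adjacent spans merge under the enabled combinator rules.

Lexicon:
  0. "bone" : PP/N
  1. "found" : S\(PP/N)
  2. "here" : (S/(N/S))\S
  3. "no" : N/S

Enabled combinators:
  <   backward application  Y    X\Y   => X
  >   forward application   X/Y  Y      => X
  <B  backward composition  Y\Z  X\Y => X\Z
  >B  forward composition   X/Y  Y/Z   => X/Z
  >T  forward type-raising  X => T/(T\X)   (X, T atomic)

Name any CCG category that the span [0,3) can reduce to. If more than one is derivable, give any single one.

[0,4] S   >
  [0,3] S/(N/S)   <
    [0,2] S   <
      [0,1] "bone" : PP/N
      [1,2] "found" : S\(PP/N)
    [2,3] "here" : (S/(N/S))\S
  [3,4] "no" : N/S

S/(N/S)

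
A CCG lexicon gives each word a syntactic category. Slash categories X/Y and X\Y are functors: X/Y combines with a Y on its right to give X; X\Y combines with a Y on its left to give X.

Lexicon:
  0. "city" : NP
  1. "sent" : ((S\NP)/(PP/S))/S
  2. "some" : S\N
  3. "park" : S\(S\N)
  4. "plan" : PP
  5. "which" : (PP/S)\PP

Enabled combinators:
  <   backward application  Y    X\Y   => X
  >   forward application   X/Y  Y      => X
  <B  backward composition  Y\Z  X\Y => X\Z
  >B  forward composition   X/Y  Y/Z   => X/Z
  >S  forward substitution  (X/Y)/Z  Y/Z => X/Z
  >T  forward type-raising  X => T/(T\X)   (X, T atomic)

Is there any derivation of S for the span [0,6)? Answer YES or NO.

YES

[0,6] S   <
  [0,1] "city" : NP
  [1,6] S\NP   >
    [1,4] (S\NP)/(PP/S)   >
      [1,2] "sent" : ((S\NP)/(PP/S))/S
      [2,4] S   <
        [2,3] "some" : S\N
        [3,4] "park" : S\(S\N)
    [4,6] PP/S   <
      [4,5] "plan" : PP
      [5,6] "which" : (PP/S)\PP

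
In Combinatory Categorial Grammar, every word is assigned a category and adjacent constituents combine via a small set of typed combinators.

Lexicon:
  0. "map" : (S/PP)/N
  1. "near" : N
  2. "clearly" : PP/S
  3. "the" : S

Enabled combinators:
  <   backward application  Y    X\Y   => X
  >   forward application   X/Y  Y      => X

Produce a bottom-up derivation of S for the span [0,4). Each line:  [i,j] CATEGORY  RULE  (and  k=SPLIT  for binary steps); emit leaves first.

[0,4] S   >
  [0,2] S/PP   >
    [0,1] "map" : (S/PP)/N
    [1,2] "near" : N
  [2,4] PP   >
    [2,3] "clearly" : PP/S
    [3,4] "the" : S

[0,1] (S/PP)/N  lex  "map"
[1,2] N  lex  "near"
[0,2] S/PP  >  k=1
[2,3] PP/S  lex  "clearly"
[3,4] S  lex  "the"
[2,4] PP  >  k=3
[0,4] S  >  k=2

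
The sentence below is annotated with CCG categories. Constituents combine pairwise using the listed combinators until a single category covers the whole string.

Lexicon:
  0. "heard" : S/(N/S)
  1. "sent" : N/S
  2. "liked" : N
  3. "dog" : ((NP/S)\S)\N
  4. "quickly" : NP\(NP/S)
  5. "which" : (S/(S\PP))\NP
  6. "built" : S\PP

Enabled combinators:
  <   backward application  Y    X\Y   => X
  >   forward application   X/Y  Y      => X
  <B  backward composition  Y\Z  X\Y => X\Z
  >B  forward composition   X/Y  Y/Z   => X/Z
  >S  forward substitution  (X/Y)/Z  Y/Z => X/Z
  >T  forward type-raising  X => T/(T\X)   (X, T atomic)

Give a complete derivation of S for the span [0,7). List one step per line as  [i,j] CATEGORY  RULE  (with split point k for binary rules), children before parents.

[0,1] S/(N/S)  lex  "heard"
[1,2] N/S  lex  "sent"
[0,2] S  >  k=1
[2,3] N  lex  "liked"
[3,4] ((NP/S)\S)\N  lex  "dog"
[2,4] (NP/S)\S  <  k=3
[4,5] NP\(NP/S)  lex  "quickly"
[2,5] NP\S  <B  k=4
[0,5] NP  <  k=2
[5,6] (S/(S\PP))\NP  lex  "which"
[0,6] S/(S\PP)  <  k=5
[6,7] S\PP  lex  "built"
[0,7] S  >  k=6

[0,7] S   >
  [0,6] S/(S\PP)   <
    [0,5] NP   <
      [0,2] S   >
        [0,1] "heard" : S/(N/S)
        [1,2] "sent" : N/S
      [2,5] NP\S   <B
        [2,4] (NP/S)\S   <
          [2,3] "liked" : N
          [3,4] "dog" : ((NP/S)\S)\N
        [4,5] "quickly" : NP\(NP/S)
    [5,6] "which" : (S/(S\PP))\NP
  [6,7] "built" : S\PP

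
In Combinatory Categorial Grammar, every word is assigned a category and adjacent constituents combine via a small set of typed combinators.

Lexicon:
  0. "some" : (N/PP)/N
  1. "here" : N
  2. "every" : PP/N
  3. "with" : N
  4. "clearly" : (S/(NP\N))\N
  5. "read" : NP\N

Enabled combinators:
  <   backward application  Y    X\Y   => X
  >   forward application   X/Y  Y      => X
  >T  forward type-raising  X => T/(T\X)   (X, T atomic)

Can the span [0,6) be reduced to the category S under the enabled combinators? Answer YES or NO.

YES

[0,6] S   >
  [0,5] S/(NP\N)   <
    [0,4] N   >
      [0,2] N/PP   >
        [0,1] "some" : (N/PP)/N
        [1,2] "here" : N
      [2,4] PP   >
        [2,3] "every" : PP/N
        [3,4] "with" : N
    [4,5] "clearly" : (S/(NP\N))\N
  [5,6] "read" : NP\N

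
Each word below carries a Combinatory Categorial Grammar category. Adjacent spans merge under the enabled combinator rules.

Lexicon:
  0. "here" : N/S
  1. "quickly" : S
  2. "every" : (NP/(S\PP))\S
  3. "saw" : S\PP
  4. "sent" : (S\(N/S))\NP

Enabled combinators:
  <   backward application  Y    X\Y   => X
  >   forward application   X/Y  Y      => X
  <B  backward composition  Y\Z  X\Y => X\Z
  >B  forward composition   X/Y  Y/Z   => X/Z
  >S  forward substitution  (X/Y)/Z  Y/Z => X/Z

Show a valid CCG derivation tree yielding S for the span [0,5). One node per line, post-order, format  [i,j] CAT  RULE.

[0,1] N/S  lex  "here"
[1,2] S  lex  "quickly"
[2,3] (NP/(S\PP))\S  lex  "every"
[1,3] NP/(S\PP)  <  k=2
[3,4] S\PP  lex  "saw"
[1,4] NP  >  k=3
[4,5] (S\(N/S))\NP  lex  "sent"
[1,5] S\(N/S)  <  k=4
[0,5] S  <  k=1

[0,5] S   <
  [0,1] "here" : N/S
  [1,5] S\(N/S)   <
    [1,4] NP   >
      [1,3] NP/(S\PP)   <
        [1,2] "quickly" : S
        [2,3] "every" : (NP/(S\PP))\S
      [3,4] "saw" : S\PP
    [4,5] "sent" : (S\(N/S))\NP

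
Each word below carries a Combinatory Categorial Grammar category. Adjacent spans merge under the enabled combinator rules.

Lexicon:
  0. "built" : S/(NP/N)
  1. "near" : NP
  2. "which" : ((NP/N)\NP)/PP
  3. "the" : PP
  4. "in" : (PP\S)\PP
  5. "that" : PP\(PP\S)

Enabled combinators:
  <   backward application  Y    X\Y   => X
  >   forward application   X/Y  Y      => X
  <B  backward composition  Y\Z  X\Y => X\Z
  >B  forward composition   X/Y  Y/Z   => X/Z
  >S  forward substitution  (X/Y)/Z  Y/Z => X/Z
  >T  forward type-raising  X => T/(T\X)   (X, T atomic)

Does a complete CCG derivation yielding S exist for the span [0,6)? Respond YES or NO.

YES

[0,6] S   >
  [0,1] "built" : S/(NP/N)
  [1,6] NP/N   <
    [1,2] "near" : NP
    [2,6] (NP/N)\NP   >
      [2,3] "which" : ((NP/N)\NP)/PP
      [3,6] PP   <
        [3,5] PP\S   <
          [3,4] "the" : PP
          [4,5] "in" : (PP\S)\PP
        [5,6] "that" : PP\(PP\S)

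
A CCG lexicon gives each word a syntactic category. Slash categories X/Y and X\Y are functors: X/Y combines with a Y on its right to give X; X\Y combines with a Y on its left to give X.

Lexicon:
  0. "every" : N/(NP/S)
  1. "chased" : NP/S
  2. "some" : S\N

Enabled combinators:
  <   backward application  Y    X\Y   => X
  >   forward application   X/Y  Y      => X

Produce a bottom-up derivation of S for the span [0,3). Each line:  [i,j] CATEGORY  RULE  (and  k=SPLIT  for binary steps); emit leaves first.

[0,3] S   <
  [0,2] N   >
    [0,1] "every" : N/(NP/S)
    [1,2] "chased" : NP/S
  [2,3] "some" : S\N

[0,1] N/(NP/S)  lex  "every"
[1,2] NP/S  lex  "chased"
[0,2] N  >  k=1
[2,3] S\N  lex  "some"
[0,3] S  <  k=2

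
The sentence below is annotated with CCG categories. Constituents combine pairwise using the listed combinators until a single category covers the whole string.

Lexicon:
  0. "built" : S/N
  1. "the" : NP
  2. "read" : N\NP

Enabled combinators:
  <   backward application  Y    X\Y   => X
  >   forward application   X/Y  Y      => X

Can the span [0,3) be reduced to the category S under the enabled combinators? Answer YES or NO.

YES

[0,3] S   >
  [0,1] "built" : S/N
  [1,3] N   <
    [1,2] "the" : NP
    [2,3] "read" : N\NP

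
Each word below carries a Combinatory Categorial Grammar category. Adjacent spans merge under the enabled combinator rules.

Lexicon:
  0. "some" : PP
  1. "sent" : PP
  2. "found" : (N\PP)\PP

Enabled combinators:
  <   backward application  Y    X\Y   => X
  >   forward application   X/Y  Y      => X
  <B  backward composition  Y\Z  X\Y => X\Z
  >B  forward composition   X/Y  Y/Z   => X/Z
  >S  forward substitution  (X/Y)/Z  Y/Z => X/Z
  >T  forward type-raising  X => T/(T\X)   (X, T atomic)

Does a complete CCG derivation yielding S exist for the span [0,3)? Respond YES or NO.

NO

PP PP (N\PP)\PP
CKY chart[0,3] = {N, N/(N\N), NP/(NP\N), PP/(PP\N), S/(S\N)}; S ∉ chart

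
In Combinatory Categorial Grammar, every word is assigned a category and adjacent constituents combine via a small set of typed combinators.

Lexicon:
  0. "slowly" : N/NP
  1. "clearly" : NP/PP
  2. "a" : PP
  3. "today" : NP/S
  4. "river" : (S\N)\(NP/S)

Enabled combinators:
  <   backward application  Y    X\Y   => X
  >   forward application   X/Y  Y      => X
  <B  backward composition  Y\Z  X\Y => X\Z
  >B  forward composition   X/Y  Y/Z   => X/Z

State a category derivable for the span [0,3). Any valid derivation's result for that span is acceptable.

N

[0,5] S   <
  [0,3] N   >
    [0,2] N/PP   >B
      [0,1] "slowly" : N/NP
      [1,2] "clearly" : NP/PP
    [2,3] "a" : PP
  [3,5] S\N   <
    [3,4] "today" : NP/S
    [4,5] "river" : (S\N)\(NP/S)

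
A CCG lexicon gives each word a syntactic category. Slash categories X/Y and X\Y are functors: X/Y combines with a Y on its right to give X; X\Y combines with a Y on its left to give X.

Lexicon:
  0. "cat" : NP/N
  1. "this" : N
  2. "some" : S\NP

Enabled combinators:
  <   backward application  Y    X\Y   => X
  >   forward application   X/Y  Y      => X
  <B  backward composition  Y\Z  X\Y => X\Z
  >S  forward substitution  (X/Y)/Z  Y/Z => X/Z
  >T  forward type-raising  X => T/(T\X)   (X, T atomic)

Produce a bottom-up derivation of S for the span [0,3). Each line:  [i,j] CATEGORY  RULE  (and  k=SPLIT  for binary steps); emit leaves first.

[0,3] S   <
  [0,2] NP   >
    [0,1] "cat" : NP/N
    [1,2] "this" : N
  [2,3] "some" : S\NP

[0,1] NP/N  lex  "cat"
[1,2] N  lex  "this"
[0,2] NP  >  k=1
[2,3] S\NP  lex  "some"
[0,3] S  <  k=2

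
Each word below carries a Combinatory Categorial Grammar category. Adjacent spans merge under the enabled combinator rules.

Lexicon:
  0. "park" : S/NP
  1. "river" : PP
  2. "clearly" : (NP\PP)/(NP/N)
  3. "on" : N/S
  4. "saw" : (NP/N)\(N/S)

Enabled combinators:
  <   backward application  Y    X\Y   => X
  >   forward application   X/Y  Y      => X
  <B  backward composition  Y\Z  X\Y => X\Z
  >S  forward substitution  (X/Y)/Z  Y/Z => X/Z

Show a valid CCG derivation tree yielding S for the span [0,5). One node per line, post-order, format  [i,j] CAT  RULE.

[0,5] S   >
  [0,1] "park" : S/NP
  [1,5] NP   <
    [1,2] "river" : PP
    [2,5] NP\PP   >
      [2,3] "clearly" : (NP\PP)/(NP/N)
      [3,5] NP/N   <
        [3,4] "on" : N/S
        [4,5] "saw" : (NP/N)\(N/S)

[0,1] S/NP  lex  "park"
[1,2] PP  lex  "river"
[2,3] (NP\PP)/(NP/N)  lex  "clearly"
[3,4] N/S  lex  "on"
[4,5] (NP/N)\(N/S)  lex  "saw"
[3,5] NP/N  <  k=4
[2,5] NP\PP  >  k=3
[1,5] NP  <  k=2
[0,5] S  >  k=1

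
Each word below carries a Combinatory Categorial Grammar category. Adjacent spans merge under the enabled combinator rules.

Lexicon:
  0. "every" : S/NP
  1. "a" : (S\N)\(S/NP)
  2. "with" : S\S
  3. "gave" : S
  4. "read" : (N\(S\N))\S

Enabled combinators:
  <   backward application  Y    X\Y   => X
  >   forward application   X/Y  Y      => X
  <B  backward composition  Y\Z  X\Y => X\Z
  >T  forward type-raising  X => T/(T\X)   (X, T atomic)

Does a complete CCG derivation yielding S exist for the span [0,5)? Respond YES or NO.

S/NP (S\N)\(S/NP) S\S S (N\(S\N))\S
CKY chart[0,5] = {N, N/(N\N), NP/(NP\N), PP/(PP\N), S/(S\N)}; S ∉ chart

NO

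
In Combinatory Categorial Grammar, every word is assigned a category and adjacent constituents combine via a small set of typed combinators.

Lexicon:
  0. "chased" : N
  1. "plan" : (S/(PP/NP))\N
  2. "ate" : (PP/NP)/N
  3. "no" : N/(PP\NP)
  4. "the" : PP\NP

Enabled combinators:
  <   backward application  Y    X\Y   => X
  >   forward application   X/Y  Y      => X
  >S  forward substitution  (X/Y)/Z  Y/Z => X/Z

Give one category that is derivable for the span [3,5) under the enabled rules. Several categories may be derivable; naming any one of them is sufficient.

[0,5] S   >
  [0,2] S/(PP/NP)   <
    [0,1] "chased" : N
    [1,2] "plan" : (S/(PP/NP))\N
  [2,5] PP/NP   >
    [2,3] "ate" : (PP/NP)/N
    [3,5] N   >
      [3,4] "no" : N/(PP\NP)
      [4,5] "the" : PP\NP

N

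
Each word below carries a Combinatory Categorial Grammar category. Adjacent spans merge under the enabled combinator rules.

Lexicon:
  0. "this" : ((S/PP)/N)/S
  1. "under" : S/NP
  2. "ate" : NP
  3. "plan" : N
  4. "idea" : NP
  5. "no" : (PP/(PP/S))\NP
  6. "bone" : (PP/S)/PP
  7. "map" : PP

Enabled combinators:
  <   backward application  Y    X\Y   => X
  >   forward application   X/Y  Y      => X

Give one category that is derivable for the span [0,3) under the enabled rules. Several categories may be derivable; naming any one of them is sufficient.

(S/PP)/N

[0,8] S   >
  [0,4] S/PP   >
    [0,3] (S/PP)/N   >
      [0,1] "this" : ((S/PP)/N)/S
      [1,3] S   >
        [1,2] "under" : S/NP
        [2,3] "ate" : NP
    [3,4] "plan" : N
  [4,8] PP   >
    [4,6] PP/(PP/S)   <
      [4,5] "idea" : NP
      [5,6] "no" : (PP/(PP/S))\NP
    [6,8] PP/S   >
      [6,7] "bone" : (PP/S)/PP
      [7,8] "map" : PP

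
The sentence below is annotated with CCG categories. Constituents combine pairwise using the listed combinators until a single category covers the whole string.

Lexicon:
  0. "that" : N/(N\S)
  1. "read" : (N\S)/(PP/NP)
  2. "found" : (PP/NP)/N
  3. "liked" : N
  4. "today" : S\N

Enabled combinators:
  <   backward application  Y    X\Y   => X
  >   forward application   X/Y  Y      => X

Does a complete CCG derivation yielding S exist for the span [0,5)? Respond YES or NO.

[0,5] S   <
  [0,4] N   >
    [0,1] "that" : N/(N\S)
    [1,4] N\S   >
      [1,2] "read" : (N\S)/(PP/NP)
      [2,4] PP/NP   >
        [2,3] "found" : (PP/NP)/N
        [3,4] "liked" : N
  [4,5] "today" : S\N

YES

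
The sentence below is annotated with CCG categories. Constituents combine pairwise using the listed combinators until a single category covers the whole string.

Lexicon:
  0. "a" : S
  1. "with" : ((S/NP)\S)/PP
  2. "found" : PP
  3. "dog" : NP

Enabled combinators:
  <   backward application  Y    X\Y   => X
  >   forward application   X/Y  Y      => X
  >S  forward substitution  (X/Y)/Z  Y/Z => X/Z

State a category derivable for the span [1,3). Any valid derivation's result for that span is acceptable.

(S/NP)\S

[0,4] S   >
  [0,3] S/NP   <
    [0,1] "a" : S
    [1,3] (S/NP)\S   >
      [1,2] "with" : ((S/NP)\S)/PP
      [2,3] "found" : PP
  [3,4] "dog" : NP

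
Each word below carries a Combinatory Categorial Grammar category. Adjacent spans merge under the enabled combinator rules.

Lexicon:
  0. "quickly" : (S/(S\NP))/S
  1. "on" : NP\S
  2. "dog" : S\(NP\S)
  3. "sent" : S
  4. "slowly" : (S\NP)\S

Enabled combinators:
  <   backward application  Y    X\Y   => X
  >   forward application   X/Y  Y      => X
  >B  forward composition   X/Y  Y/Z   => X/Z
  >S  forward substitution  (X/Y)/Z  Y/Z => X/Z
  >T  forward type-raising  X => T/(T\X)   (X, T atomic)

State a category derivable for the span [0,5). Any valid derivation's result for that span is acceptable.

S

[0,5] S   >
  [0,3] S/(S\NP)   >
    [0,1] "quickly" : (S/(S\NP))/S
    [1,3] S   <
      [1,2] "on" : NP\S
      [2,3] "dog" : S\(NP\S)
  [3,5] S\NP   <
    [3,4] "sent" : S
    [4,5] "slowly" : (S\NP)\S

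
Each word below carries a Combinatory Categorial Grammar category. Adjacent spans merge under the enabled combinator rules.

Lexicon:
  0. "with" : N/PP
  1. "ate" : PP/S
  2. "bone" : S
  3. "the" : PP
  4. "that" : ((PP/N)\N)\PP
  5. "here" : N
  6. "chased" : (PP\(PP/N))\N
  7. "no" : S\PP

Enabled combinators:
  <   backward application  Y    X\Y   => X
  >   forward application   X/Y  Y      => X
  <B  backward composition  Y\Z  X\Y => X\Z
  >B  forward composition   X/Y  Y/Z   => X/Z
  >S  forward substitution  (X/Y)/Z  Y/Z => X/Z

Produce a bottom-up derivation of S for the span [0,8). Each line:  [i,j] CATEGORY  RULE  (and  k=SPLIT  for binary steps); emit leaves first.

[0,8] S   <
  [0,7] PP   <
    [0,3] N   >
      [0,1] "with" : N/PP
      [1,3] PP   >
        [1,2] "ate" : PP/S
        [2,3] "bone" : S
    [3,7] PP\N   <B
      [3,5] (PP/N)\N   <
        [3,4] "the" : PP
        [4,5] "that" : ((PP/N)\N)\PP
      [5,7] PP\(PP/N)   <
        [5,6] "here" : N
        [6,7] "chased" : (PP\(PP/N))\N
  [7,8] "no" : S\PP

[0,1] N/PP  lex  "with"
[1,2] PP/S  lex  "ate"
[2,3] S  lex  "bone"
[1,3] PP  >  k=2
[0,3] N  >  k=1
[3,4] PP  lex  "the"
[4,5] ((PP/N)\N)\PP  lex  "that"
[3,5] (PP/N)\N  <  k=4
[5,6] N  lex  "here"
[6,7] (PP\(PP/N))\N  lex  "chased"
[5,7] PP\(PP/N)  <  k=6
[3,7] PP\N  <B  k=5
[0,7] PP  <  k=3
[7,8] S\PP  lex  "no"
[0,8] S  <  k=7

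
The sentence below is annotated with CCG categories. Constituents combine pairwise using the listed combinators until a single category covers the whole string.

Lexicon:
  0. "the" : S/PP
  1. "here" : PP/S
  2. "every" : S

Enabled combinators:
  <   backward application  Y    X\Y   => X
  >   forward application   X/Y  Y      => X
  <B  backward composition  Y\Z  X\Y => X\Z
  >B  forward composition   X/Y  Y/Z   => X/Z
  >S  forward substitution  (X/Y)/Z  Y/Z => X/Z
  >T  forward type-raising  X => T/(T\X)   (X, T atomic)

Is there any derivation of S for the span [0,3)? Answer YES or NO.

YES

[0,3] S   >
  [0,1] "the" : S/PP
  [1,3] PP   >
    [1,2] "here" : PP/S
    [2,3] "every" : S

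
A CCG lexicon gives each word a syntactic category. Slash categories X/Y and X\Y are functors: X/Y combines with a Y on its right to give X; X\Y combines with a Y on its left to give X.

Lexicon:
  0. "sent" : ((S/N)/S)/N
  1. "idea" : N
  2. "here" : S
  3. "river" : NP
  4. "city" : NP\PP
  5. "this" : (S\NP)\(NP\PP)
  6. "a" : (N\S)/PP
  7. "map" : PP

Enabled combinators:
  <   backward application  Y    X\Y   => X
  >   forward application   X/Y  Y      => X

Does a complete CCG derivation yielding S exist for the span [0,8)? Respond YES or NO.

[0,8] S   >
  [0,3] S/N   >
    [0,2] (S/N)/S   >
      [0,1] "sent" : ((S/N)/S)/N
      [1,2] "idea" : N
    [2,3] "here" : S
  [3,8] N   <
    [3,6] S   <
      [3,4] "river" : NP
      [4,6] S\NP   <
        [4,5] "city" : NP\PP
        [5,6] "this" : (S\NP)\(NP\PP)
    [6,8] N\S   >
      [6,7] "a" : (N\S)/PP
      [7,8] "map" : PP

YES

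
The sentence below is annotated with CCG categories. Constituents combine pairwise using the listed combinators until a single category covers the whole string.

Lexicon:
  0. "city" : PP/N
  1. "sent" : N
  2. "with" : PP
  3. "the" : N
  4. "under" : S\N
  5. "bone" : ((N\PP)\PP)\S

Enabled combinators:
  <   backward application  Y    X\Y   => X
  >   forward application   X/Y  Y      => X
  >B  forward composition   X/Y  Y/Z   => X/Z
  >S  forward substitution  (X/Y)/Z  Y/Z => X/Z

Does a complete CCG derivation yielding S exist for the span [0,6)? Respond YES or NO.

PP/N N PP N S\N ((N\PP)\PP)\S
CKY chart[0,6] = {N}; S ∉ chart

NO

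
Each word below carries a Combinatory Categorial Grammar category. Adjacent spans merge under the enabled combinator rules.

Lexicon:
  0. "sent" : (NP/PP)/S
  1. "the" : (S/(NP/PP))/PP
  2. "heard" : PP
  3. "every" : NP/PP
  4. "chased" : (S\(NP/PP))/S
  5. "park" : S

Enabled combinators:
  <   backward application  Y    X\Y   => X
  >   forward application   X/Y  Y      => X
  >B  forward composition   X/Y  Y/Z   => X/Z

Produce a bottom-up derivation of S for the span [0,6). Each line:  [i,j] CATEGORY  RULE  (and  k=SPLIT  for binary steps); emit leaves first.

[0,1] (NP/PP)/S  lex  "sent"
[1,2] (S/(NP/PP))/PP  lex  "the"
[2,3] PP  lex  "heard"
[1,3] S/(NP/PP)  >  k=2
[3,4] NP/PP  lex  "every"
[1,4] S  >  k=3
[0,4] NP/PP  >  k=1
[4,5] (S\(NP/PP))/S  lex  "chased"
[5,6] S  lex  "park"
[4,6] S\(NP/PP)  >  k=5
[0,6] S  <  k=4

[0,6] S   <
  [0,4] NP/PP   >
    [0,1] "sent" : (NP/PP)/S
    [1,4] S   >
      [1,3] S/(NP/PP)   >
        [1,2] "the" : (S/(NP/PP))/PP
        [2,3] "heard" : PP
      [3,4] "every" : NP/PP
  [4,6] S\(NP/PP)   >
    [4,5] "chased" : (S\(NP/PP))/S
    [5,6] "park" : S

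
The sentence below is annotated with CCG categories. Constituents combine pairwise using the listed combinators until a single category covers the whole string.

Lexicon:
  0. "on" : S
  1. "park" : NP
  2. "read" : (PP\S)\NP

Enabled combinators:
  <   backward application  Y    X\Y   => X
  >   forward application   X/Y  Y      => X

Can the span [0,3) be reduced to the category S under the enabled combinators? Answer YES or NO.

NO

S NP (PP\S)\NP
CKY chart[0,3] = {PP}; S ∉ chart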